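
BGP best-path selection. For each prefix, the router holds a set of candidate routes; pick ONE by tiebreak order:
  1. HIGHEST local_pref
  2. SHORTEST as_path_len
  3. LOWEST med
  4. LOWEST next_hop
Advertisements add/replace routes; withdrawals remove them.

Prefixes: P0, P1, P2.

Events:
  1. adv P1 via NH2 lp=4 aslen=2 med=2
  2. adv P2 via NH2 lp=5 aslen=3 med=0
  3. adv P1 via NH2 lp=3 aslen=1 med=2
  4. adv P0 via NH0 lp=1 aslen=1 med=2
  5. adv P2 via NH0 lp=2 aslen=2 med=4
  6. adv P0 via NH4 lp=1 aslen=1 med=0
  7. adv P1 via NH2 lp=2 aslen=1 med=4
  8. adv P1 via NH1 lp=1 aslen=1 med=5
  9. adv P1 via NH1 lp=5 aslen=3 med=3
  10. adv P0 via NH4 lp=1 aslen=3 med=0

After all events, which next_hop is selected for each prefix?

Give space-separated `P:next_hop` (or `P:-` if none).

Answer: P0:NH0 P1:NH1 P2:NH2

Derivation:
Op 1: best P0=- P1=NH2 P2=-
Op 2: best P0=- P1=NH2 P2=NH2
Op 3: best P0=- P1=NH2 P2=NH2
Op 4: best P0=NH0 P1=NH2 P2=NH2
Op 5: best P0=NH0 P1=NH2 P2=NH2
Op 6: best P0=NH4 P1=NH2 P2=NH2
Op 7: best P0=NH4 P1=NH2 P2=NH2
Op 8: best P0=NH4 P1=NH2 P2=NH2
Op 9: best P0=NH4 P1=NH1 P2=NH2
Op 10: best P0=NH0 P1=NH1 P2=NH2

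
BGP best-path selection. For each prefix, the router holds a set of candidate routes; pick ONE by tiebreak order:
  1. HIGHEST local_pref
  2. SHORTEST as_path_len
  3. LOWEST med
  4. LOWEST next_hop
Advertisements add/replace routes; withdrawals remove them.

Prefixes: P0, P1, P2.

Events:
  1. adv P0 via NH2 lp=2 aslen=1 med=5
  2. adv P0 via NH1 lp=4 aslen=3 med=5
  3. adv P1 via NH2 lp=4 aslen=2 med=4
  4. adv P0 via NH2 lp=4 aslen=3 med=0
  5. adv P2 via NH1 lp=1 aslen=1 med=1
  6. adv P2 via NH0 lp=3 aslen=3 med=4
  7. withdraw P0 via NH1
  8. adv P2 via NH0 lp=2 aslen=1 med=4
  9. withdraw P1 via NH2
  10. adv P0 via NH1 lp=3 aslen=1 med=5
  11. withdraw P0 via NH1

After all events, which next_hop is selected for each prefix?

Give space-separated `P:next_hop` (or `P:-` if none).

Answer: P0:NH2 P1:- P2:NH0

Derivation:
Op 1: best P0=NH2 P1=- P2=-
Op 2: best P0=NH1 P1=- P2=-
Op 3: best P0=NH1 P1=NH2 P2=-
Op 4: best P0=NH2 P1=NH2 P2=-
Op 5: best P0=NH2 P1=NH2 P2=NH1
Op 6: best P0=NH2 P1=NH2 P2=NH0
Op 7: best P0=NH2 P1=NH2 P2=NH0
Op 8: best P0=NH2 P1=NH2 P2=NH0
Op 9: best P0=NH2 P1=- P2=NH0
Op 10: best P0=NH2 P1=- P2=NH0
Op 11: best P0=NH2 P1=- P2=NH0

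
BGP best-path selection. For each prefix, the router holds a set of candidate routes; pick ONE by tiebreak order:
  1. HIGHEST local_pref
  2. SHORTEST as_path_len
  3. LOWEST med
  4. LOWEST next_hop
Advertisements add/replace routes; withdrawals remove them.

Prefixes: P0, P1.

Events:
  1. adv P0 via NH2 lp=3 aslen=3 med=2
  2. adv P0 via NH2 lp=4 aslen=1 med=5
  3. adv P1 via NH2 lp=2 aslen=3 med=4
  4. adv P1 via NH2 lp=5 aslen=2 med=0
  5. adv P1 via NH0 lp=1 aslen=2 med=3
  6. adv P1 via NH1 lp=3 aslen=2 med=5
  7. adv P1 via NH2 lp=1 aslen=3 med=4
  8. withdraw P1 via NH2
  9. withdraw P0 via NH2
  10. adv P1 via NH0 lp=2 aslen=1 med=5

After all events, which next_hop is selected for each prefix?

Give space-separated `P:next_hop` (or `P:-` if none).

Answer: P0:- P1:NH1

Derivation:
Op 1: best P0=NH2 P1=-
Op 2: best P0=NH2 P1=-
Op 3: best P0=NH2 P1=NH2
Op 4: best P0=NH2 P1=NH2
Op 5: best P0=NH2 P1=NH2
Op 6: best P0=NH2 P1=NH2
Op 7: best P0=NH2 P1=NH1
Op 8: best P0=NH2 P1=NH1
Op 9: best P0=- P1=NH1
Op 10: best P0=- P1=NH1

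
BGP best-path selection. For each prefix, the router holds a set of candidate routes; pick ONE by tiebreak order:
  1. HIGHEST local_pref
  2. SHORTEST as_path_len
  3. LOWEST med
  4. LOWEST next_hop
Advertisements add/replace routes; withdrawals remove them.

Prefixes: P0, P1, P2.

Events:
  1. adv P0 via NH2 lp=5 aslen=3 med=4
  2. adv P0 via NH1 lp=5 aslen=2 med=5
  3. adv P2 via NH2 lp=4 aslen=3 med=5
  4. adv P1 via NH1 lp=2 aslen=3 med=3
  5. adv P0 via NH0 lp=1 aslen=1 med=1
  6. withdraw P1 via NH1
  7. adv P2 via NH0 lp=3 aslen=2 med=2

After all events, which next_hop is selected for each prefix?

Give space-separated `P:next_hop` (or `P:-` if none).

Op 1: best P0=NH2 P1=- P2=-
Op 2: best P0=NH1 P1=- P2=-
Op 3: best P0=NH1 P1=- P2=NH2
Op 4: best P0=NH1 P1=NH1 P2=NH2
Op 5: best P0=NH1 P1=NH1 P2=NH2
Op 6: best P0=NH1 P1=- P2=NH2
Op 7: best P0=NH1 P1=- P2=NH2

Answer: P0:NH1 P1:- P2:NH2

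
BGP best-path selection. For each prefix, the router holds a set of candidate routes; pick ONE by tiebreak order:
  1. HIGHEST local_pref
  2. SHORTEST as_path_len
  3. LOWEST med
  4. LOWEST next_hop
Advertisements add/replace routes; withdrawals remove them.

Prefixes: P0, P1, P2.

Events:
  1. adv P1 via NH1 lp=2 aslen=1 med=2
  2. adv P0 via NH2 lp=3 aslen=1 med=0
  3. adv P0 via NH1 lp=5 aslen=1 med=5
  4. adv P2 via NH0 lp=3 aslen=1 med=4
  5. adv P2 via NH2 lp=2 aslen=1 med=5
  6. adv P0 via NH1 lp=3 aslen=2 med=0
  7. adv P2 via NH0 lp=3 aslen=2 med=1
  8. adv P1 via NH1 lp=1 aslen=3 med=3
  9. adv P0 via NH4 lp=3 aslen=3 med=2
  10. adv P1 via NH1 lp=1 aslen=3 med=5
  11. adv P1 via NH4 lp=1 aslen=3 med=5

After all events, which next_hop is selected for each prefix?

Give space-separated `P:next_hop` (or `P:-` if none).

Answer: P0:NH2 P1:NH1 P2:NH0

Derivation:
Op 1: best P0=- P1=NH1 P2=-
Op 2: best P0=NH2 P1=NH1 P2=-
Op 3: best P0=NH1 P1=NH1 P2=-
Op 4: best P0=NH1 P1=NH1 P2=NH0
Op 5: best P0=NH1 P1=NH1 P2=NH0
Op 6: best P0=NH2 P1=NH1 P2=NH0
Op 7: best P0=NH2 P1=NH1 P2=NH0
Op 8: best P0=NH2 P1=NH1 P2=NH0
Op 9: best P0=NH2 P1=NH1 P2=NH0
Op 10: best P0=NH2 P1=NH1 P2=NH0
Op 11: best P0=NH2 P1=NH1 P2=NH0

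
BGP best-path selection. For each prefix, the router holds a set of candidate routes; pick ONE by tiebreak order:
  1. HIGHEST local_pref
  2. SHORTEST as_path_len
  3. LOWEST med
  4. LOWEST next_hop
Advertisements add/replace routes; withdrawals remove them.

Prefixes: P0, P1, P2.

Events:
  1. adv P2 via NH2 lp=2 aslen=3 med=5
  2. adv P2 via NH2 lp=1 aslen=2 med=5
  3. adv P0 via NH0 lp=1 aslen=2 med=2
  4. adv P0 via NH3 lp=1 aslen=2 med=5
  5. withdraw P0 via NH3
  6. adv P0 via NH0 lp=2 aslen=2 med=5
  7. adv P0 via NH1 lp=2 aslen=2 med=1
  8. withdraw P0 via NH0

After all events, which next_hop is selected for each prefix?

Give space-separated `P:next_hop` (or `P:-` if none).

Answer: P0:NH1 P1:- P2:NH2

Derivation:
Op 1: best P0=- P1=- P2=NH2
Op 2: best P0=- P1=- P2=NH2
Op 3: best P0=NH0 P1=- P2=NH2
Op 4: best P0=NH0 P1=- P2=NH2
Op 5: best P0=NH0 P1=- P2=NH2
Op 6: best P0=NH0 P1=- P2=NH2
Op 7: best P0=NH1 P1=- P2=NH2
Op 8: best P0=NH1 P1=- P2=NH2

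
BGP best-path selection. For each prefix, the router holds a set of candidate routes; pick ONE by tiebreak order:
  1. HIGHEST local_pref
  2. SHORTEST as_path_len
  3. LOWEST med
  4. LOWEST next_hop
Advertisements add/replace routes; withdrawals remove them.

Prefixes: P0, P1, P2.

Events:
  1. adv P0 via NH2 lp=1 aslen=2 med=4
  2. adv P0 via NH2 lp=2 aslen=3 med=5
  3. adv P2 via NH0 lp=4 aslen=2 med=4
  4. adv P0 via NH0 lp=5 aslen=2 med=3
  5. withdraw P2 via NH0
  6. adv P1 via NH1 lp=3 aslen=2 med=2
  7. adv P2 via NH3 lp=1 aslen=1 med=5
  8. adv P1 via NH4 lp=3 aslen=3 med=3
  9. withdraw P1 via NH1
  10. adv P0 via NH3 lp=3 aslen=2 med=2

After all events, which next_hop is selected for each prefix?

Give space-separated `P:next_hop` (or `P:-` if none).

Answer: P0:NH0 P1:NH4 P2:NH3

Derivation:
Op 1: best P0=NH2 P1=- P2=-
Op 2: best P0=NH2 P1=- P2=-
Op 3: best P0=NH2 P1=- P2=NH0
Op 4: best P0=NH0 P1=- P2=NH0
Op 5: best P0=NH0 P1=- P2=-
Op 6: best P0=NH0 P1=NH1 P2=-
Op 7: best P0=NH0 P1=NH1 P2=NH3
Op 8: best P0=NH0 P1=NH1 P2=NH3
Op 9: best P0=NH0 P1=NH4 P2=NH3
Op 10: best P0=NH0 P1=NH4 P2=NH3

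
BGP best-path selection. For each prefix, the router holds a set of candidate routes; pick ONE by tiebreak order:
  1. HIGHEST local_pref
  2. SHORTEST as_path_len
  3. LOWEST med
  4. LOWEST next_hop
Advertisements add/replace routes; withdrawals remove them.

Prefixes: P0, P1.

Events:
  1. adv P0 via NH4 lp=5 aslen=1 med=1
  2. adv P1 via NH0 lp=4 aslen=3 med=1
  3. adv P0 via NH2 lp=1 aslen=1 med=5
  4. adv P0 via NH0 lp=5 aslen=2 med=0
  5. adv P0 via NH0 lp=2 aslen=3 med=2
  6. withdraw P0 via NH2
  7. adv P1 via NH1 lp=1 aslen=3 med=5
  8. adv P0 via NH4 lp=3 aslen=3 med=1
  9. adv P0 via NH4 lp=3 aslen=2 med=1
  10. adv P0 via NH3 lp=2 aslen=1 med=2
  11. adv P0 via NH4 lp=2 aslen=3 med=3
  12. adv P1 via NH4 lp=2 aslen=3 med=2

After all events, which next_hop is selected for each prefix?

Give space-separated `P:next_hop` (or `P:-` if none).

Answer: P0:NH3 P1:NH0

Derivation:
Op 1: best P0=NH4 P1=-
Op 2: best P0=NH4 P1=NH0
Op 3: best P0=NH4 P1=NH0
Op 4: best P0=NH4 P1=NH0
Op 5: best P0=NH4 P1=NH0
Op 6: best P0=NH4 P1=NH0
Op 7: best P0=NH4 P1=NH0
Op 8: best P0=NH4 P1=NH0
Op 9: best P0=NH4 P1=NH0
Op 10: best P0=NH4 P1=NH0
Op 11: best P0=NH3 P1=NH0
Op 12: best P0=NH3 P1=NH0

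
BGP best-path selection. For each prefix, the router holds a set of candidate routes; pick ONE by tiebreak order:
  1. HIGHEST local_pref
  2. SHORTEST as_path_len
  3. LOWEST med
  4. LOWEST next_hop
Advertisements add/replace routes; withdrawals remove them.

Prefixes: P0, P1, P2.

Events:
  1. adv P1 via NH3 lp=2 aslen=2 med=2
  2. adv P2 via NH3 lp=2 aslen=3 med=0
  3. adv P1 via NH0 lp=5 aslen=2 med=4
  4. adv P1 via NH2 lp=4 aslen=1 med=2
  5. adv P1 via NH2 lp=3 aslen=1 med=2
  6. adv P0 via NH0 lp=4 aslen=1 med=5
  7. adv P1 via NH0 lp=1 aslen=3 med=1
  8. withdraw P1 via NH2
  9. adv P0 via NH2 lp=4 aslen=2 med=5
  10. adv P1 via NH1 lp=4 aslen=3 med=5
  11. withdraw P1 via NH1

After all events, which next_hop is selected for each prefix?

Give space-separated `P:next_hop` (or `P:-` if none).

Op 1: best P0=- P1=NH3 P2=-
Op 2: best P0=- P1=NH3 P2=NH3
Op 3: best P0=- P1=NH0 P2=NH3
Op 4: best P0=- P1=NH0 P2=NH3
Op 5: best P0=- P1=NH0 P2=NH3
Op 6: best P0=NH0 P1=NH0 P2=NH3
Op 7: best P0=NH0 P1=NH2 P2=NH3
Op 8: best P0=NH0 P1=NH3 P2=NH3
Op 9: best P0=NH0 P1=NH3 P2=NH3
Op 10: best P0=NH0 P1=NH1 P2=NH3
Op 11: best P0=NH0 P1=NH3 P2=NH3

Answer: P0:NH0 P1:NH3 P2:NH3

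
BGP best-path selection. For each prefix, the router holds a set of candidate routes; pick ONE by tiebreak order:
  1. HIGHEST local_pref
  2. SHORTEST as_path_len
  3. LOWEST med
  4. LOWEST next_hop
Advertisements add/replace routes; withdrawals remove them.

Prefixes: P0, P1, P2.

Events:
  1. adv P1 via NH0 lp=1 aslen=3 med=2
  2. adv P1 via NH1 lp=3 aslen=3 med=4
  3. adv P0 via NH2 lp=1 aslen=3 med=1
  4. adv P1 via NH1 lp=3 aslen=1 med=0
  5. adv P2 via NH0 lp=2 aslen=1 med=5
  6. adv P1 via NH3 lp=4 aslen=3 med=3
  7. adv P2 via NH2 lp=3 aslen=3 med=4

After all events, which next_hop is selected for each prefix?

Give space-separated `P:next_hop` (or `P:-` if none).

Answer: P0:NH2 P1:NH3 P2:NH2

Derivation:
Op 1: best P0=- P1=NH0 P2=-
Op 2: best P0=- P1=NH1 P2=-
Op 3: best P0=NH2 P1=NH1 P2=-
Op 4: best P0=NH2 P1=NH1 P2=-
Op 5: best P0=NH2 P1=NH1 P2=NH0
Op 6: best P0=NH2 P1=NH3 P2=NH0
Op 7: best P0=NH2 P1=NH3 P2=NH2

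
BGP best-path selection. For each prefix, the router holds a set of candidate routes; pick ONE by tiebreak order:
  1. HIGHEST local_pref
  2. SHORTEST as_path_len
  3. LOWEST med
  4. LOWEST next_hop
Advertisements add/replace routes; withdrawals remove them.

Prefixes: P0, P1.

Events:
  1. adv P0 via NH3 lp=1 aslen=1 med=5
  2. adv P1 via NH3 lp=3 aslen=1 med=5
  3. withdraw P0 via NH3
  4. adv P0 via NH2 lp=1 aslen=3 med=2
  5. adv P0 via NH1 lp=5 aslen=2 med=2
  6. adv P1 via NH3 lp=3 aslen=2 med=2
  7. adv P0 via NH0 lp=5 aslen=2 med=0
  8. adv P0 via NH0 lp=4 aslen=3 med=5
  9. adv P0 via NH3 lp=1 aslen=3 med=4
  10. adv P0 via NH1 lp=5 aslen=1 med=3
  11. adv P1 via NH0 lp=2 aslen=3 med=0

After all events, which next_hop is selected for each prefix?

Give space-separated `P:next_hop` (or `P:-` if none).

Op 1: best P0=NH3 P1=-
Op 2: best P0=NH3 P1=NH3
Op 3: best P0=- P1=NH3
Op 4: best P0=NH2 P1=NH3
Op 5: best P0=NH1 P1=NH3
Op 6: best P0=NH1 P1=NH3
Op 7: best P0=NH0 P1=NH3
Op 8: best P0=NH1 P1=NH3
Op 9: best P0=NH1 P1=NH3
Op 10: best P0=NH1 P1=NH3
Op 11: best P0=NH1 P1=NH3

Answer: P0:NH1 P1:NH3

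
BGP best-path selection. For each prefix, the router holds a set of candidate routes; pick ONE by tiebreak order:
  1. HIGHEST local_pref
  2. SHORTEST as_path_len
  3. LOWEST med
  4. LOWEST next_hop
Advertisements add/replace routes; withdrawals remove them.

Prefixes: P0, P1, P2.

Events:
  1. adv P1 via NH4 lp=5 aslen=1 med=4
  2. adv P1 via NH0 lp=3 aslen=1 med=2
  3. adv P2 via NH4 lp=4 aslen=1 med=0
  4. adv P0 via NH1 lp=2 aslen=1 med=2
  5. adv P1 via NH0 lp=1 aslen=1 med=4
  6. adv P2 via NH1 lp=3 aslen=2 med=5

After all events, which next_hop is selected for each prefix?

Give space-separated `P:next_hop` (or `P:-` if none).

Answer: P0:NH1 P1:NH4 P2:NH4

Derivation:
Op 1: best P0=- P1=NH4 P2=-
Op 2: best P0=- P1=NH4 P2=-
Op 3: best P0=- P1=NH4 P2=NH4
Op 4: best P0=NH1 P1=NH4 P2=NH4
Op 5: best P0=NH1 P1=NH4 P2=NH4
Op 6: best P0=NH1 P1=NH4 P2=NH4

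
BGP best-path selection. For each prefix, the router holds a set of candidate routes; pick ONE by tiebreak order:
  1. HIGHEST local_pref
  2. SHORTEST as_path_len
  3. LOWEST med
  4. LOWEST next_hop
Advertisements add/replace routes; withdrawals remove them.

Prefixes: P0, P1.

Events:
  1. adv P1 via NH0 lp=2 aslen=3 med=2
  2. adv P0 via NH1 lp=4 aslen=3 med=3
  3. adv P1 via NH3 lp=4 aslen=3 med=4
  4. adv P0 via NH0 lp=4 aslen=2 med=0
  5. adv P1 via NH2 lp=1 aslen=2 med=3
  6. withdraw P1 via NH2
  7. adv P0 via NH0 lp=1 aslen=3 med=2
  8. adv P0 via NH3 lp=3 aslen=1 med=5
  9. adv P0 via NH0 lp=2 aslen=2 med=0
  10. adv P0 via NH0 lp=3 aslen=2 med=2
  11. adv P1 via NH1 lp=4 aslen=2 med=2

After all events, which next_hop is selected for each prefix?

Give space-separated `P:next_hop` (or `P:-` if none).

Op 1: best P0=- P1=NH0
Op 2: best P0=NH1 P1=NH0
Op 3: best P0=NH1 P1=NH3
Op 4: best P0=NH0 P1=NH3
Op 5: best P0=NH0 P1=NH3
Op 6: best P0=NH0 P1=NH3
Op 7: best P0=NH1 P1=NH3
Op 8: best P0=NH1 P1=NH3
Op 9: best P0=NH1 P1=NH3
Op 10: best P0=NH1 P1=NH3
Op 11: best P0=NH1 P1=NH1

Answer: P0:NH1 P1:NH1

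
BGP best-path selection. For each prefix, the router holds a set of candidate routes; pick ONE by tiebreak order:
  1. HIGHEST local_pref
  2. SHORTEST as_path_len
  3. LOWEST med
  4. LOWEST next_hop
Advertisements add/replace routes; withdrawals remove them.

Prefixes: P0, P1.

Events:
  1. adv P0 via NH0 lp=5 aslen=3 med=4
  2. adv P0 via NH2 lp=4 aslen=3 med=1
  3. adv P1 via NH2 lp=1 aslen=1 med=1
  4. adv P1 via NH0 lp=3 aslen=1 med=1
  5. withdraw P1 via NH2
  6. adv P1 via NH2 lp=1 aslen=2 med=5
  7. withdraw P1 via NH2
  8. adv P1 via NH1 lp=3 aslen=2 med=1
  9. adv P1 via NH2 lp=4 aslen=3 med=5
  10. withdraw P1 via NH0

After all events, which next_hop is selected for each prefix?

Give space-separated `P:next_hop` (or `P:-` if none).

Answer: P0:NH0 P1:NH2

Derivation:
Op 1: best P0=NH0 P1=-
Op 2: best P0=NH0 P1=-
Op 3: best P0=NH0 P1=NH2
Op 4: best P0=NH0 P1=NH0
Op 5: best P0=NH0 P1=NH0
Op 6: best P0=NH0 P1=NH0
Op 7: best P0=NH0 P1=NH0
Op 8: best P0=NH0 P1=NH0
Op 9: best P0=NH0 P1=NH2
Op 10: best P0=NH0 P1=NH2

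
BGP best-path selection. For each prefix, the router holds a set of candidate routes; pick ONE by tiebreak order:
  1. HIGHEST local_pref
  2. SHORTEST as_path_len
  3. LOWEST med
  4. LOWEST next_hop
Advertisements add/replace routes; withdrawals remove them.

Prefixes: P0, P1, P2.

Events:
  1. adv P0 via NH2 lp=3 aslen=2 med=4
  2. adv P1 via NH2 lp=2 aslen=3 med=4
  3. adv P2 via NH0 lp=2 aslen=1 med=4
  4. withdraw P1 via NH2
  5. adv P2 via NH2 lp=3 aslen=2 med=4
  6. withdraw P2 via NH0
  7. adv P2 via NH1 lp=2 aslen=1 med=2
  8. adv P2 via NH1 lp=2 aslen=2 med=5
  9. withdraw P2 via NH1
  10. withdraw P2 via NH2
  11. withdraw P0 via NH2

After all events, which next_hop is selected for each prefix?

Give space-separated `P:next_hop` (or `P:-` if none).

Answer: P0:- P1:- P2:-

Derivation:
Op 1: best P0=NH2 P1=- P2=-
Op 2: best P0=NH2 P1=NH2 P2=-
Op 3: best P0=NH2 P1=NH2 P2=NH0
Op 4: best P0=NH2 P1=- P2=NH0
Op 5: best P0=NH2 P1=- P2=NH2
Op 6: best P0=NH2 P1=- P2=NH2
Op 7: best P0=NH2 P1=- P2=NH2
Op 8: best P0=NH2 P1=- P2=NH2
Op 9: best P0=NH2 P1=- P2=NH2
Op 10: best P0=NH2 P1=- P2=-
Op 11: best P0=- P1=- P2=-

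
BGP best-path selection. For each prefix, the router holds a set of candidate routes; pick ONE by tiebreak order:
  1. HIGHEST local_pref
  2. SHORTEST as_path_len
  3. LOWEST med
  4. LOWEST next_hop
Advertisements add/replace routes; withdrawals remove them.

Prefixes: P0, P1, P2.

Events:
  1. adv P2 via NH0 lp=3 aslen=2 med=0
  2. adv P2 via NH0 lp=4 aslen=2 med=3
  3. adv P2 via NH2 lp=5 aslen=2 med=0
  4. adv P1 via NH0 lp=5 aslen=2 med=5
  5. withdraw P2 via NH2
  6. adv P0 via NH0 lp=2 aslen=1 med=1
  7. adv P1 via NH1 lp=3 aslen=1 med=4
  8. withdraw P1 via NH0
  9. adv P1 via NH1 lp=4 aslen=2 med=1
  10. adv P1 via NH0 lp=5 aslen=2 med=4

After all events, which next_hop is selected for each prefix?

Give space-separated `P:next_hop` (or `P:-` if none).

Op 1: best P0=- P1=- P2=NH0
Op 2: best P0=- P1=- P2=NH0
Op 3: best P0=- P1=- P2=NH2
Op 4: best P0=- P1=NH0 P2=NH2
Op 5: best P0=- P1=NH0 P2=NH0
Op 6: best P0=NH0 P1=NH0 P2=NH0
Op 7: best P0=NH0 P1=NH0 P2=NH0
Op 8: best P0=NH0 P1=NH1 P2=NH0
Op 9: best P0=NH0 P1=NH1 P2=NH0
Op 10: best P0=NH0 P1=NH0 P2=NH0

Answer: P0:NH0 P1:NH0 P2:NH0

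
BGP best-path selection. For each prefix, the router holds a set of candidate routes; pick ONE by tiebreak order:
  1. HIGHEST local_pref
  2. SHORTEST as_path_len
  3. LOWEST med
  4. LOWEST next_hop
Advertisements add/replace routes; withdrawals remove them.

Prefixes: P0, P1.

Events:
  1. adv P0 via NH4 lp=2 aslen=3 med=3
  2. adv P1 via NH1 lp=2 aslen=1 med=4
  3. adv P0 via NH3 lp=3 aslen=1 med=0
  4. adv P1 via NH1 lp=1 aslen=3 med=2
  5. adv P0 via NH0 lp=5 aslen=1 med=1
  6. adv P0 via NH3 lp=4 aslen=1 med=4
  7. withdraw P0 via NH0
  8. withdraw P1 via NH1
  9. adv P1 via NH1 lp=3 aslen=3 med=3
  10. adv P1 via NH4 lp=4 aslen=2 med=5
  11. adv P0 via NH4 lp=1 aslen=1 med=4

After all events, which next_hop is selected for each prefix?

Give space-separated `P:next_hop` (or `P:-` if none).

Op 1: best P0=NH4 P1=-
Op 2: best P0=NH4 P1=NH1
Op 3: best P0=NH3 P1=NH1
Op 4: best P0=NH3 P1=NH1
Op 5: best P0=NH0 P1=NH1
Op 6: best P0=NH0 P1=NH1
Op 7: best P0=NH3 P1=NH1
Op 8: best P0=NH3 P1=-
Op 9: best P0=NH3 P1=NH1
Op 10: best P0=NH3 P1=NH4
Op 11: best P0=NH3 P1=NH4

Answer: P0:NH3 P1:NH4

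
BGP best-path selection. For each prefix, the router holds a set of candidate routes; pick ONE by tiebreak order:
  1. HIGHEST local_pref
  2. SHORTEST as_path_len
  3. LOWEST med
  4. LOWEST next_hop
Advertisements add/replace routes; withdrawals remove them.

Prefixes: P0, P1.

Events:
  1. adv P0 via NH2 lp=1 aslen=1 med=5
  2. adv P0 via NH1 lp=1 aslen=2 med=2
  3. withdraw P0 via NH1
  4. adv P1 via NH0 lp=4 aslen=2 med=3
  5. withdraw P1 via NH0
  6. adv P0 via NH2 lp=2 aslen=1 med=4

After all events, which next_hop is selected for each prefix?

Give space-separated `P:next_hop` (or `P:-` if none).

Op 1: best P0=NH2 P1=-
Op 2: best P0=NH2 P1=-
Op 3: best P0=NH2 P1=-
Op 4: best P0=NH2 P1=NH0
Op 5: best P0=NH2 P1=-
Op 6: best P0=NH2 P1=-

Answer: P0:NH2 P1:-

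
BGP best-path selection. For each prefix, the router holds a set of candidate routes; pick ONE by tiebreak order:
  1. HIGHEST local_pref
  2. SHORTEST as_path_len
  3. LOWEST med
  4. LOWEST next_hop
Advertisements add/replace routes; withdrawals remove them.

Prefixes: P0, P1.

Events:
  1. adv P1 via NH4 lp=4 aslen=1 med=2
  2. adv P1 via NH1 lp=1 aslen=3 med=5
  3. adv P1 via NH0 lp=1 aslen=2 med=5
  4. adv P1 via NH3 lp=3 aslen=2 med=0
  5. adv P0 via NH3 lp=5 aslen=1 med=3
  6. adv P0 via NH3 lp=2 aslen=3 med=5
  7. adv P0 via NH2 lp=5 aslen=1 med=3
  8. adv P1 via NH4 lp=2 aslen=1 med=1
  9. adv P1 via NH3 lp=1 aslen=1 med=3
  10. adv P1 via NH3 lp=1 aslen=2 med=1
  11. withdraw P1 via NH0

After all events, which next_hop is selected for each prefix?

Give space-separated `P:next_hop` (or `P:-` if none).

Op 1: best P0=- P1=NH4
Op 2: best P0=- P1=NH4
Op 3: best P0=- P1=NH4
Op 4: best P0=- P1=NH4
Op 5: best P0=NH3 P1=NH4
Op 6: best P0=NH3 P1=NH4
Op 7: best P0=NH2 P1=NH4
Op 8: best P0=NH2 P1=NH3
Op 9: best P0=NH2 P1=NH4
Op 10: best P0=NH2 P1=NH4
Op 11: best P0=NH2 P1=NH4

Answer: P0:NH2 P1:NH4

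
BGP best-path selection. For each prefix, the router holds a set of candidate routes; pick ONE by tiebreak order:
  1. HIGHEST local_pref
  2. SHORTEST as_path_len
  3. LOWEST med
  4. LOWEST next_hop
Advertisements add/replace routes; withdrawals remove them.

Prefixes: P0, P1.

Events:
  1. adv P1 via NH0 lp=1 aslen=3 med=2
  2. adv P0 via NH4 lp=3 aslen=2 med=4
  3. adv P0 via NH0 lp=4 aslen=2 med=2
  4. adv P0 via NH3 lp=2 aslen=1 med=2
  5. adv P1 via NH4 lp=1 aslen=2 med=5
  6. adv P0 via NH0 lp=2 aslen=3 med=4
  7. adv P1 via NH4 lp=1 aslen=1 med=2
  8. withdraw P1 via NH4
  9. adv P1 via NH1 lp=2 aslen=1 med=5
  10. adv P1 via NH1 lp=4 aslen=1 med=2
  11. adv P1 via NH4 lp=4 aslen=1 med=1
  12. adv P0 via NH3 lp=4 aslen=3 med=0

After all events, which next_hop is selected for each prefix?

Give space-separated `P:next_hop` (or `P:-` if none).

Answer: P0:NH3 P1:NH4

Derivation:
Op 1: best P0=- P1=NH0
Op 2: best P0=NH4 P1=NH0
Op 3: best P0=NH0 P1=NH0
Op 4: best P0=NH0 P1=NH0
Op 5: best P0=NH0 P1=NH4
Op 6: best P0=NH4 P1=NH4
Op 7: best P0=NH4 P1=NH4
Op 8: best P0=NH4 P1=NH0
Op 9: best P0=NH4 P1=NH1
Op 10: best P0=NH4 P1=NH1
Op 11: best P0=NH4 P1=NH4
Op 12: best P0=NH3 P1=NH4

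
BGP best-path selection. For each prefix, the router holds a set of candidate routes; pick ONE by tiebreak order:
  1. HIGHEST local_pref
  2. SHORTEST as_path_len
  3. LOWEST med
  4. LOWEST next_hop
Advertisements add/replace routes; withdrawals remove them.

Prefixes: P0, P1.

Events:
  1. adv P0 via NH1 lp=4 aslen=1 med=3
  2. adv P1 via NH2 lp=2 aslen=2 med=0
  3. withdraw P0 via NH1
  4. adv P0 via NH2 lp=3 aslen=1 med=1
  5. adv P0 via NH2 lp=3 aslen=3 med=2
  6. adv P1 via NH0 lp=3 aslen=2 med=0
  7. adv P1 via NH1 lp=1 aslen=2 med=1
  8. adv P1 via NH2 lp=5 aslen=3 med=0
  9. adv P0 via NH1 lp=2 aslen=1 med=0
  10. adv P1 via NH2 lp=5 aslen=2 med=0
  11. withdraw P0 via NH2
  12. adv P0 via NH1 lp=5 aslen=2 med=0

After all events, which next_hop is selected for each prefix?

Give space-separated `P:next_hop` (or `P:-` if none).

Answer: P0:NH1 P1:NH2

Derivation:
Op 1: best P0=NH1 P1=-
Op 2: best P0=NH1 P1=NH2
Op 3: best P0=- P1=NH2
Op 4: best P0=NH2 P1=NH2
Op 5: best P0=NH2 P1=NH2
Op 6: best P0=NH2 P1=NH0
Op 7: best P0=NH2 P1=NH0
Op 8: best P0=NH2 P1=NH2
Op 9: best P0=NH2 P1=NH2
Op 10: best P0=NH2 P1=NH2
Op 11: best P0=NH1 P1=NH2
Op 12: best P0=NH1 P1=NH2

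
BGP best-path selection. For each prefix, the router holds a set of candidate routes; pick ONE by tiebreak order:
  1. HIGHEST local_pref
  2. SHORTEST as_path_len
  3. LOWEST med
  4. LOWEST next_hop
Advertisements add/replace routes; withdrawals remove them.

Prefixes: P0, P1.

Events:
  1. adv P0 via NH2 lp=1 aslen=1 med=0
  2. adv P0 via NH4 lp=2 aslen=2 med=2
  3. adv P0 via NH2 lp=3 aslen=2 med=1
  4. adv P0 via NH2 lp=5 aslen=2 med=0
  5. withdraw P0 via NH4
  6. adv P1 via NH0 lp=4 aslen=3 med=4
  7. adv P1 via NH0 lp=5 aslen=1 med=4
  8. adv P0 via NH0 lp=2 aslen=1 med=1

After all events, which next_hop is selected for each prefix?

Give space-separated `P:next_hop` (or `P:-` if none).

Answer: P0:NH2 P1:NH0

Derivation:
Op 1: best P0=NH2 P1=-
Op 2: best P0=NH4 P1=-
Op 3: best P0=NH2 P1=-
Op 4: best P0=NH2 P1=-
Op 5: best P0=NH2 P1=-
Op 6: best P0=NH2 P1=NH0
Op 7: best P0=NH2 P1=NH0
Op 8: best P0=NH2 P1=NH0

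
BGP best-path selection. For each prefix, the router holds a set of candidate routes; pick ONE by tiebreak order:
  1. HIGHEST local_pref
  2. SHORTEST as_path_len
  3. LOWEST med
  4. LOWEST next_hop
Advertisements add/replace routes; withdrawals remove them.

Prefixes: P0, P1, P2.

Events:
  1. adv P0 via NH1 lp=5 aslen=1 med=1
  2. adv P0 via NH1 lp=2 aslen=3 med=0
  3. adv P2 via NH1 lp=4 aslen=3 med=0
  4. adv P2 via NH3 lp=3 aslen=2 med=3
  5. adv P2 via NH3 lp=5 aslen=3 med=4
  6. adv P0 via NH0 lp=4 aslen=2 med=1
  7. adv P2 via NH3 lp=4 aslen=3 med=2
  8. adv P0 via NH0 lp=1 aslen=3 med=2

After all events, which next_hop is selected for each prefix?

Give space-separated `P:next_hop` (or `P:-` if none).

Op 1: best P0=NH1 P1=- P2=-
Op 2: best P0=NH1 P1=- P2=-
Op 3: best P0=NH1 P1=- P2=NH1
Op 4: best P0=NH1 P1=- P2=NH1
Op 5: best P0=NH1 P1=- P2=NH3
Op 6: best P0=NH0 P1=- P2=NH3
Op 7: best P0=NH0 P1=- P2=NH1
Op 8: best P0=NH1 P1=- P2=NH1

Answer: P0:NH1 P1:- P2:NH1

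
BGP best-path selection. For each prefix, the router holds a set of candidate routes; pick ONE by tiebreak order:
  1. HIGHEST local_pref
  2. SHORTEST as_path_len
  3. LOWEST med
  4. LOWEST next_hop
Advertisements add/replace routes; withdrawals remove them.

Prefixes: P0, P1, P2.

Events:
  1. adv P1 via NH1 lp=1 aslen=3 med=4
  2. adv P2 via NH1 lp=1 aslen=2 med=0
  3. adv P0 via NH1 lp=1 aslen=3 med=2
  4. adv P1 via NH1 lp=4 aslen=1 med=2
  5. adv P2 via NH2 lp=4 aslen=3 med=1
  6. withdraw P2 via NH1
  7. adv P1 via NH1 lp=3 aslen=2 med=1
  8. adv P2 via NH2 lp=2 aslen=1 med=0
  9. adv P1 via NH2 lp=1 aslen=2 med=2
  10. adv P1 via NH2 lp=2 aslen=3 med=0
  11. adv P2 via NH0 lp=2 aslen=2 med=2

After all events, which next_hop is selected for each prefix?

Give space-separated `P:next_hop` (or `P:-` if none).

Op 1: best P0=- P1=NH1 P2=-
Op 2: best P0=- P1=NH1 P2=NH1
Op 3: best P0=NH1 P1=NH1 P2=NH1
Op 4: best P0=NH1 P1=NH1 P2=NH1
Op 5: best P0=NH1 P1=NH1 P2=NH2
Op 6: best P0=NH1 P1=NH1 P2=NH2
Op 7: best P0=NH1 P1=NH1 P2=NH2
Op 8: best P0=NH1 P1=NH1 P2=NH2
Op 9: best P0=NH1 P1=NH1 P2=NH2
Op 10: best P0=NH1 P1=NH1 P2=NH2
Op 11: best P0=NH1 P1=NH1 P2=NH2

Answer: P0:NH1 P1:NH1 P2:NH2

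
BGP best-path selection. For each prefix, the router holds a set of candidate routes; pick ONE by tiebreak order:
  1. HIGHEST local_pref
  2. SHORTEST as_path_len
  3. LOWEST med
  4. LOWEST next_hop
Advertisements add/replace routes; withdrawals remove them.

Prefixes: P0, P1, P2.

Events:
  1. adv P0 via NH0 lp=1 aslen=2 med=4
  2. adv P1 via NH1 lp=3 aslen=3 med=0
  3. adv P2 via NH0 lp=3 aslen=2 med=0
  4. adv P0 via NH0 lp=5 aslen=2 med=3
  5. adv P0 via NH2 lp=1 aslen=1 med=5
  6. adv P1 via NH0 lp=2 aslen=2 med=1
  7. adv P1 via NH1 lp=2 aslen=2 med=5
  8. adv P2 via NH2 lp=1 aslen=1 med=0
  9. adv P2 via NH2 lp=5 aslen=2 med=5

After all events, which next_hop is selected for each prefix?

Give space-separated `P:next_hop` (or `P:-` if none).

Answer: P0:NH0 P1:NH0 P2:NH2

Derivation:
Op 1: best P0=NH0 P1=- P2=-
Op 2: best P0=NH0 P1=NH1 P2=-
Op 3: best P0=NH0 P1=NH1 P2=NH0
Op 4: best P0=NH0 P1=NH1 P2=NH0
Op 5: best P0=NH0 P1=NH1 P2=NH0
Op 6: best P0=NH0 P1=NH1 P2=NH0
Op 7: best P0=NH0 P1=NH0 P2=NH0
Op 8: best P0=NH0 P1=NH0 P2=NH0
Op 9: best P0=NH0 P1=NH0 P2=NH2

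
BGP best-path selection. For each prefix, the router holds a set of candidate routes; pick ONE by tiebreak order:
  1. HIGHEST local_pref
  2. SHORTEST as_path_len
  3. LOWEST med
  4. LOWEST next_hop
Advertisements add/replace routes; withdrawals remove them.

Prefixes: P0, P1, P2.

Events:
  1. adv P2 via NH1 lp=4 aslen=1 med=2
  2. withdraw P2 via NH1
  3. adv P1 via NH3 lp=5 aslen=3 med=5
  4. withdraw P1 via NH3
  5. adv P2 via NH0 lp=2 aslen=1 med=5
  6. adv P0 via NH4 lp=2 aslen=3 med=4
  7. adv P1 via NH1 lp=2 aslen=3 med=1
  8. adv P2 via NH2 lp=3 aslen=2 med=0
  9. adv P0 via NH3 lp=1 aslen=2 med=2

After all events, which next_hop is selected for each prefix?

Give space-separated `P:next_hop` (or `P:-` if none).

Op 1: best P0=- P1=- P2=NH1
Op 2: best P0=- P1=- P2=-
Op 3: best P0=- P1=NH3 P2=-
Op 4: best P0=- P1=- P2=-
Op 5: best P0=- P1=- P2=NH0
Op 6: best P0=NH4 P1=- P2=NH0
Op 7: best P0=NH4 P1=NH1 P2=NH0
Op 8: best P0=NH4 P1=NH1 P2=NH2
Op 9: best P0=NH4 P1=NH1 P2=NH2

Answer: P0:NH4 P1:NH1 P2:NH2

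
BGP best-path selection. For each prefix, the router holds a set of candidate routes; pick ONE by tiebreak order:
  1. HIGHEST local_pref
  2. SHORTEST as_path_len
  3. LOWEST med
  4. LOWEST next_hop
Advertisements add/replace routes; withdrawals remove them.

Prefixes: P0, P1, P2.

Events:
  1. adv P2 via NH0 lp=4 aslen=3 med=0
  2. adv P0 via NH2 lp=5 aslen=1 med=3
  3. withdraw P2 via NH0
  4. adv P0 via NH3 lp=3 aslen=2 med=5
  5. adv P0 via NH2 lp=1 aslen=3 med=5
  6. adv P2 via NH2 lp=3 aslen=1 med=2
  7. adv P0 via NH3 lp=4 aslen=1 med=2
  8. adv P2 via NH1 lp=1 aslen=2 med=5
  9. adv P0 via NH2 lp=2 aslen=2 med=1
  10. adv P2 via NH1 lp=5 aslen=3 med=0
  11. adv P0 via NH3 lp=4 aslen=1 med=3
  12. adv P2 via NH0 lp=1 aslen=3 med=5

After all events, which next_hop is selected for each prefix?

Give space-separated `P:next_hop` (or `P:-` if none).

Answer: P0:NH3 P1:- P2:NH1

Derivation:
Op 1: best P0=- P1=- P2=NH0
Op 2: best P0=NH2 P1=- P2=NH0
Op 3: best P0=NH2 P1=- P2=-
Op 4: best P0=NH2 P1=- P2=-
Op 5: best P0=NH3 P1=- P2=-
Op 6: best P0=NH3 P1=- P2=NH2
Op 7: best P0=NH3 P1=- P2=NH2
Op 8: best P0=NH3 P1=- P2=NH2
Op 9: best P0=NH3 P1=- P2=NH2
Op 10: best P0=NH3 P1=- P2=NH1
Op 11: best P0=NH3 P1=- P2=NH1
Op 12: best P0=NH3 P1=- P2=NH1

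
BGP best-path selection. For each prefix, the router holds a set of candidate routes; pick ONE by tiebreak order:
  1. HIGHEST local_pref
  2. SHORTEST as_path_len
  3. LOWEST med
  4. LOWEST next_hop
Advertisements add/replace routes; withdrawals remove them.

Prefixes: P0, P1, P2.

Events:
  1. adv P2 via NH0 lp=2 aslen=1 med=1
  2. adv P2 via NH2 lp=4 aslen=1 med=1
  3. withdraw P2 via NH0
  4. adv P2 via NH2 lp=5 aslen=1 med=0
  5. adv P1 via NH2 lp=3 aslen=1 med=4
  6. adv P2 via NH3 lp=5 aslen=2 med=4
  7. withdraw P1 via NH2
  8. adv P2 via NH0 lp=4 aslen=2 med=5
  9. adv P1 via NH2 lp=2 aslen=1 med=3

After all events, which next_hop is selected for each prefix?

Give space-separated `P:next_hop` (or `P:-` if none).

Answer: P0:- P1:NH2 P2:NH2

Derivation:
Op 1: best P0=- P1=- P2=NH0
Op 2: best P0=- P1=- P2=NH2
Op 3: best P0=- P1=- P2=NH2
Op 4: best P0=- P1=- P2=NH2
Op 5: best P0=- P1=NH2 P2=NH2
Op 6: best P0=- P1=NH2 P2=NH2
Op 7: best P0=- P1=- P2=NH2
Op 8: best P0=- P1=- P2=NH2
Op 9: best P0=- P1=NH2 P2=NH2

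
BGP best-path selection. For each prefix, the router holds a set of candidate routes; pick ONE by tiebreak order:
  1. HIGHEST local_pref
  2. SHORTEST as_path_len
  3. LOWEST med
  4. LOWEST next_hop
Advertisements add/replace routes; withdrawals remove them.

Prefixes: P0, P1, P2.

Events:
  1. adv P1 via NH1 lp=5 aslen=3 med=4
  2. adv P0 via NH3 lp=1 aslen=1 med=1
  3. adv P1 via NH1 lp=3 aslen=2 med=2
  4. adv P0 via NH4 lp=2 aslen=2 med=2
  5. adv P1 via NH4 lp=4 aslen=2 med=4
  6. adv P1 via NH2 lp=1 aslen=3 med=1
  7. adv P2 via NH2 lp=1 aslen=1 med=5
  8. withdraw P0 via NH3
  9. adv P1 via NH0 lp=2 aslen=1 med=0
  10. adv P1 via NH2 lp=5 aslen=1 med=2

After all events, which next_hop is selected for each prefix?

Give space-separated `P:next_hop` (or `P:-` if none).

Answer: P0:NH4 P1:NH2 P2:NH2

Derivation:
Op 1: best P0=- P1=NH1 P2=-
Op 2: best P0=NH3 P1=NH1 P2=-
Op 3: best P0=NH3 P1=NH1 P2=-
Op 4: best P0=NH4 P1=NH1 P2=-
Op 5: best P0=NH4 P1=NH4 P2=-
Op 6: best P0=NH4 P1=NH4 P2=-
Op 7: best P0=NH4 P1=NH4 P2=NH2
Op 8: best P0=NH4 P1=NH4 P2=NH2
Op 9: best P0=NH4 P1=NH4 P2=NH2
Op 10: best P0=NH4 P1=NH2 P2=NH2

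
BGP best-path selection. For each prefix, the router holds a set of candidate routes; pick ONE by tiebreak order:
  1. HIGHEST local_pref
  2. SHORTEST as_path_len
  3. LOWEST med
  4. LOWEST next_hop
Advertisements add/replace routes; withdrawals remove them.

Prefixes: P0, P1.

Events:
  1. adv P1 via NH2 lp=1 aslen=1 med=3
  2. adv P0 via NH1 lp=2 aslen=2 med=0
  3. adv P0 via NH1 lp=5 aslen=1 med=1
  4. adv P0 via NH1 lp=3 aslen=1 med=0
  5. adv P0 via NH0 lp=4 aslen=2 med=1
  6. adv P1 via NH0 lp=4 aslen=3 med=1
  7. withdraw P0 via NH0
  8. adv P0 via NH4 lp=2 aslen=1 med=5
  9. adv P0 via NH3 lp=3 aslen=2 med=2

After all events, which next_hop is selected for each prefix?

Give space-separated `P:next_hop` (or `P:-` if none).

Op 1: best P0=- P1=NH2
Op 2: best P0=NH1 P1=NH2
Op 3: best P0=NH1 P1=NH2
Op 4: best P0=NH1 P1=NH2
Op 5: best P0=NH0 P1=NH2
Op 6: best P0=NH0 P1=NH0
Op 7: best P0=NH1 P1=NH0
Op 8: best P0=NH1 P1=NH0
Op 9: best P0=NH1 P1=NH0

Answer: P0:NH1 P1:NH0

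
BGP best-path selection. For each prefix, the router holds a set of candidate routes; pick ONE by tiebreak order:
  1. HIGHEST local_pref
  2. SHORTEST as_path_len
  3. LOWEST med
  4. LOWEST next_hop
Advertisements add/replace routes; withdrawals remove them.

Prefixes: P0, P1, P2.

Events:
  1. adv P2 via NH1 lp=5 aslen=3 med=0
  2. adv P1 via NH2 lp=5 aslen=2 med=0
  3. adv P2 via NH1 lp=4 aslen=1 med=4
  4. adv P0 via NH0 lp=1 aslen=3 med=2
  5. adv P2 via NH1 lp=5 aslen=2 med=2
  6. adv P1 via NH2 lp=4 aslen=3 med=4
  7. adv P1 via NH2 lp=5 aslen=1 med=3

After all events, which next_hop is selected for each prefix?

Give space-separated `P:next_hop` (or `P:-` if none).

Answer: P0:NH0 P1:NH2 P2:NH1

Derivation:
Op 1: best P0=- P1=- P2=NH1
Op 2: best P0=- P1=NH2 P2=NH1
Op 3: best P0=- P1=NH2 P2=NH1
Op 4: best P0=NH0 P1=NH2 P2=NH1
Op 5: best P0=NH0 P1=NH2 P2=NH1
Op 6: best P0=NH0 P1=NH2 P2=NH1
Op 7: best P0=NH0 P1=NH2 P2=NH1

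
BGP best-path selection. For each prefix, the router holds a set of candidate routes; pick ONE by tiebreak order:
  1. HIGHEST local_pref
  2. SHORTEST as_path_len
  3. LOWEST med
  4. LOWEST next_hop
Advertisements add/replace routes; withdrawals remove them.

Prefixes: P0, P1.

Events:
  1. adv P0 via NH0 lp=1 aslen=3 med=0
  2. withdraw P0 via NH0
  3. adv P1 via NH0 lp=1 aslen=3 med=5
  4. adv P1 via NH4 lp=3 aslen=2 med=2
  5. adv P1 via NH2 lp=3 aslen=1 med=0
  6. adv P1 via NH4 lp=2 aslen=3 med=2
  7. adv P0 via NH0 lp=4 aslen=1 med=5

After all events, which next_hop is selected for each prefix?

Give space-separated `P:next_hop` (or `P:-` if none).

Answer: P0:NH0 P1:NH2

Derivation:
Op 1: best P0=NH0 P1=-
Op 2: best P0=- P1=-
Op 3: best P0=- P1=NH0
Op 4: best P0=- P1=NH4
Op 5: best P0=- P1=NH2
Op 6: best P0=- P1=NH2
Op 7: best P0=NH0 P1=NH2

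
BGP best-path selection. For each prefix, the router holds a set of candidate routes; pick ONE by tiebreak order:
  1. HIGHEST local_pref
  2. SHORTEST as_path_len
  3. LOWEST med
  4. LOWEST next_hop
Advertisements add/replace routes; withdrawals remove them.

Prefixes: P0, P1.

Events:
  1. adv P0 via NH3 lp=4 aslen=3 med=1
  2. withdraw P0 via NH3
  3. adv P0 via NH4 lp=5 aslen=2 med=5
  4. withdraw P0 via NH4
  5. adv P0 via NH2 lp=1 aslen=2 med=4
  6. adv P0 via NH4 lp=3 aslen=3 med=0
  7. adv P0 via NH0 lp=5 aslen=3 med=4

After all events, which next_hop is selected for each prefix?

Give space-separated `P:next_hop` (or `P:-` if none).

Op 1: best P0=NH3 P1=-
Op 2: best P0=- P1=-
Op 3: best P0=NH4 P1=-
Op 4: best P0=- P1=-
Op 5: best P0=NH2 P1=-
Op 6: best P0=NH4 P1=-
Op 7: best P0=NH0 P1=-

Answer: P0:NH0 P1:-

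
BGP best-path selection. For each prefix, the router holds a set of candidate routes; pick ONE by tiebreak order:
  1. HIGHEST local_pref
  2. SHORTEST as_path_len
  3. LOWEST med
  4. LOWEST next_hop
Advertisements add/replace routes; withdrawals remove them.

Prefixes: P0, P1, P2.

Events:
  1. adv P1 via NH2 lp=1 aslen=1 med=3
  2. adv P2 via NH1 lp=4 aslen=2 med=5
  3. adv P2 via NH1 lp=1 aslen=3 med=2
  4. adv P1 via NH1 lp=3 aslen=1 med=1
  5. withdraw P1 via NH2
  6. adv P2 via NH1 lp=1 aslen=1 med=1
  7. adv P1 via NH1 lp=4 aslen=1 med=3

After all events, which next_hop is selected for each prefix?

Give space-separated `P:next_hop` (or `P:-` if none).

Op 1: best P0=- P1=NH2 P2=-
Op 2: best P0=- P1=NH2 P2=NH1
Op 3: best P0=- P1=NH2 P2=NH1
Op 4: best P0=- P1=NH1 P2=NH1
Op 5: best P0=- P1=NH1 P2=NH1
Op 6: best P0=- P1=NH1 P2=NH1
Op 7: best P0=- P1=NH1 P2=NH1

Answer: P0:- P1:NH1 P2:NH1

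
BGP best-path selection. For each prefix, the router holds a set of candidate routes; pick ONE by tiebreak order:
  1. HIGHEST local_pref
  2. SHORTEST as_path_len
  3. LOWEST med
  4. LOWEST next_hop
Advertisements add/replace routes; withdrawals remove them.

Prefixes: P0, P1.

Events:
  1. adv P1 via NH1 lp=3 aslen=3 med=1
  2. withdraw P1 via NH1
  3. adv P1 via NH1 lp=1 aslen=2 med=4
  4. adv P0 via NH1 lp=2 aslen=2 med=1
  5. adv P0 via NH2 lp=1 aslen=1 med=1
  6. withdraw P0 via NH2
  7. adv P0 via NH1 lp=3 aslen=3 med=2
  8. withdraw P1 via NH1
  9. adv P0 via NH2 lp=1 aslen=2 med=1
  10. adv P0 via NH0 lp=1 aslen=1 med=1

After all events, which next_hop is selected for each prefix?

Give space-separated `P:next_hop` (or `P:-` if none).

Answer: P0:NH1 P1:-

Derivation:
Op 1: best P0=- P1=NH1
Op 2: best P0=- P1=-
Op 3: best P0=- P1=NH1
Op 4: best P0=NH1 P1=NH1
Op 5: best P0=NH1 P1=NH1
Op 6: best P0=NH1 P1=NH1
Op 7: best P0=NH1 P1=NH1
Op 8: best P0=NH1 P1=-
Op 9: best P0=NH1 P1=-
Op 10: best P0=NH1 P1=-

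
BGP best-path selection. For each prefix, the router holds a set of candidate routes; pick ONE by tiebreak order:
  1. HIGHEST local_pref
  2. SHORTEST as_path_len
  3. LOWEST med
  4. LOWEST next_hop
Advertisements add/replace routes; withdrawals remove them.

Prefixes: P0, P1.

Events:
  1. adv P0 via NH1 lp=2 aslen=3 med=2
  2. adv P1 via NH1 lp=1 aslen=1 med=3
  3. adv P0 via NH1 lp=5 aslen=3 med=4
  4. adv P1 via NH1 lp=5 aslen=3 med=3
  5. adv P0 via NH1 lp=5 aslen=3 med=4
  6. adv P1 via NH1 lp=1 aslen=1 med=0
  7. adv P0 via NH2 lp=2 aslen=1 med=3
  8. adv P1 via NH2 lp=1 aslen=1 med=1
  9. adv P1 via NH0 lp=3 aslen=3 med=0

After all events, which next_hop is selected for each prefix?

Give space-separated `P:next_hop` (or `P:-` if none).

Answer: P0:NH1 P1:NH0

Derivation:
Op 1: best P0=NH1 P1=-
Op 2: best P0=NH1 P1=NH1
Op 3: best P0=NH1 P1=NH1
Op 4: best P0=NH1 P1=NH1
Op 5: best P0=NH1 P1=NH1
Op 6: best P0=NH1 P1=NH1
Op 7: best P0=NH1 P1=NH1
Op 8: best P0=NH1 P1=NH1
Op 9: best P0=NH1 P1=NH0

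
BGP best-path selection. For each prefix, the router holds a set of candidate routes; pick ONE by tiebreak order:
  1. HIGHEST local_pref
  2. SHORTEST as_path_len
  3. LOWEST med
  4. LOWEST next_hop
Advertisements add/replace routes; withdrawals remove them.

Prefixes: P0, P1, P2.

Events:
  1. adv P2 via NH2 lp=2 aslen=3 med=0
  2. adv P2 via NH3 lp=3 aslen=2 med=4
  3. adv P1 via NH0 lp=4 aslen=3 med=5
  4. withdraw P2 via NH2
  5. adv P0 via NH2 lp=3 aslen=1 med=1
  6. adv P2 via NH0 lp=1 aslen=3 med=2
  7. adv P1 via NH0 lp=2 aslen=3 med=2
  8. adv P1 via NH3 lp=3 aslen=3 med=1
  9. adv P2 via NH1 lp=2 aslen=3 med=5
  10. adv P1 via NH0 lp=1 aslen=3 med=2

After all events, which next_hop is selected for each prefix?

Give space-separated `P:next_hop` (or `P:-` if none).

Answer: P0:NH2 P1:NH3 P2:NH3

Derivation:
Op 1: best P0=- P1=- P2=NH2
Op 2: best P0=- P1=- P2=NH3
Op 3: best P0=- P1=NH0 P2=NH3
Op 4: best P0=- P1=NH0 P2=NH3
Op 5: best P0=NH2 P1=NH0 P2=NH3
Op 6: best P0=NH2 P1=NH0 P2=NH3
Op 7: best P0=NH2 P1=NH0 P2=NH3
Op 8: best P0=NH2 P1=NH3 P2=NH3
Op 9: best P0=NH2 P1=NH3 P2=NH3
Op 10: best P0=NH2 P1=NH3 P2=NH3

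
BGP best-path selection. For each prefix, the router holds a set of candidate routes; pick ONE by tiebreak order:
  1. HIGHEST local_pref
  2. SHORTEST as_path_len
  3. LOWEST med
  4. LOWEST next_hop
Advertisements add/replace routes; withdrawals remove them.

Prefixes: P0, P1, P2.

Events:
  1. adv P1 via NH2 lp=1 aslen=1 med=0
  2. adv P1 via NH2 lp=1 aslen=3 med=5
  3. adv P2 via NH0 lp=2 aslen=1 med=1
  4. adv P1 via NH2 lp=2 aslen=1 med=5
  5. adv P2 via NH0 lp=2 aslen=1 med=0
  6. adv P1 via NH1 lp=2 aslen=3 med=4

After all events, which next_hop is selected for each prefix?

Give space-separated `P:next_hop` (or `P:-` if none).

Answer: P0:- P1:NH2 P2:NH0

Derivation:
Op 1: best P0=- P1=NH2 P2=-
Op 2: best P0=- P1=NH2 P2=-
Op 3: best P0=- P1=NH2 P2=NH0
Op 4: best P0=- P1=NH2 P2=NH0
Op 5: best P0=- P1=NH2 P2=NH0
Op 6: best P0=- P1=NH2 P2=NH0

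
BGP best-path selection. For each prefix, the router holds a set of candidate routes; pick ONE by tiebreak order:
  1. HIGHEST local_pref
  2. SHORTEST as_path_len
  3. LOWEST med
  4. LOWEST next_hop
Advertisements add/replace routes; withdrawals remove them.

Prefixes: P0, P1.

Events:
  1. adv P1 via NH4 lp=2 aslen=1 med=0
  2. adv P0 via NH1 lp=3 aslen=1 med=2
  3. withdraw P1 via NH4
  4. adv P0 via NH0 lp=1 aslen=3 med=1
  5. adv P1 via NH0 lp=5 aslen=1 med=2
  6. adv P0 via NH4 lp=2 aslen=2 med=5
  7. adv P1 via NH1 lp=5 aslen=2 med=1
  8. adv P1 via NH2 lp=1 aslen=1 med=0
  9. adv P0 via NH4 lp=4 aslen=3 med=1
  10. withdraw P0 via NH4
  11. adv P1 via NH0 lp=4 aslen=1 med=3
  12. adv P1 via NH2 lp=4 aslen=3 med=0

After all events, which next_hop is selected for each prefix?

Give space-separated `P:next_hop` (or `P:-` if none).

Answer: P0:NH1 P1:NH1

Derivation:
Op 1: best P0=- P1=NH4
Op 2: best P0=NH1 P1=NH4
Op 3: best P0=NH1 P1=-
Op 4: best P0=NH1 P1=-
Op 5: best P0=NH1 P1=NH0
Op 6: best P0=NH1 P1=NH0
Op 7: best P0=NH1 P1=NH0
Op 8: best P0=NH1 P1=NH0
Op 9: best P0=NH4 P1=NH0
Op 10: best P0=NH1 P1=NH0
Op 11: best P0=NH1 P1=NH1
Op 12: best P0=NH1 P1=NH1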